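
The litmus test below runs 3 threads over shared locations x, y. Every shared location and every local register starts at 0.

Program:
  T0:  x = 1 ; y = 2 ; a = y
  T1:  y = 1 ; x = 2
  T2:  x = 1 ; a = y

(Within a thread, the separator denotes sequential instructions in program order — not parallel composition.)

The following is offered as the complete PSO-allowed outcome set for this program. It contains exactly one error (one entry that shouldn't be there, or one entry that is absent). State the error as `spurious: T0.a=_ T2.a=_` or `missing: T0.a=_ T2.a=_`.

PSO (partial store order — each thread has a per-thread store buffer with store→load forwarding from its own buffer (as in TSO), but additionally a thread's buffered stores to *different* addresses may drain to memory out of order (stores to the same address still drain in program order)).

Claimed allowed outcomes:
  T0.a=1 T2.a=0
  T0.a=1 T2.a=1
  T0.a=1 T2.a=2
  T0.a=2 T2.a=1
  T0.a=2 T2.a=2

outcome vector order: (T0.a,T2.a)
[PSO] allowed = {(1,0); (1,1); (1,2); (2,0); (2,1); (2,2)}
PSO∖claimed = {(2,0)}

missing: T0.a=2 T2.a=0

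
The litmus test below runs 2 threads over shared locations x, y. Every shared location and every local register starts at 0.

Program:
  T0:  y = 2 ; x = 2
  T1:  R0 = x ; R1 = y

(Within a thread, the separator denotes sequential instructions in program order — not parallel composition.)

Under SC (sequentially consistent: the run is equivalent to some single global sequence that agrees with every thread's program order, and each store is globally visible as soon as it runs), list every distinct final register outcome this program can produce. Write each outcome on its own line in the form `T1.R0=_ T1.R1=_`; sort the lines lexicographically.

outcome vector order: (T1.R0,T1.R1)
|SC outcomes| = 3

T1.R0=0 T1.R1=0
T1.R0=0 T1.R1=2
T1.R0=2 T1.R1=2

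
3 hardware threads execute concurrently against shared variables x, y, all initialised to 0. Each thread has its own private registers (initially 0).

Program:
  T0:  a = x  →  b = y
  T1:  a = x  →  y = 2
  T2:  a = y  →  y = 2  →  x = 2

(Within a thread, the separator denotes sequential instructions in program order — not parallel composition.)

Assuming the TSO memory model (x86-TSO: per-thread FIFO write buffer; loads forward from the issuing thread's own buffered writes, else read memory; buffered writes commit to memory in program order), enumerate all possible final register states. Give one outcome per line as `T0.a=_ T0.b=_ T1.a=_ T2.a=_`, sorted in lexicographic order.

outcome vector order: (T0.a,T0.b,T1.a,T2.a)
|TSO outcomes| = 9

T0.a=0 T0.b=0 T1.a=0 T2.a=0
T0.a=0 T0.b=0 T1.a=0 T2.a=2
T0.a=0 T0.b=0 T1.a=2 T2.a=0
T0.a=0 T0.b=2 T1.a=0 T2.a=0
T0.a=0 T0.b=2 T1.a=0 T2.a=2
T0.a=0 T0.b=2 T1.a=2 T2.a=0
T0.a=2 T0.b=2 T1.a=0 T2.a=0
T0.a=2 T0.b=2 T1.a=0 T2.a=2
T0.a=2 T0.b=2 T1.a=2 T2.a=0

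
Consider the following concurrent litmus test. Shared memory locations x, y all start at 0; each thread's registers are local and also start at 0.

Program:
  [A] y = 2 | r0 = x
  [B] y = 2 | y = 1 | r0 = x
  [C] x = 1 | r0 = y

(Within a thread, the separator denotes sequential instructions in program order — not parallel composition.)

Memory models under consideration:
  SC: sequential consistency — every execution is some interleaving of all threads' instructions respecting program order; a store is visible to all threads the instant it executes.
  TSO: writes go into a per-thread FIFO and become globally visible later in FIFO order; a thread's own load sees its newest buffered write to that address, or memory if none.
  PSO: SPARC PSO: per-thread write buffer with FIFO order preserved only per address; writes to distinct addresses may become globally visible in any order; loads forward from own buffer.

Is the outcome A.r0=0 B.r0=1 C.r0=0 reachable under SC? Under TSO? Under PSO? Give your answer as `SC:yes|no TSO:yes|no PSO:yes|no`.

outcome vector order: (A.r0,B.r0,C.r0)
SC: 9 outcomes — {001; 002; 011; 012; 101; 102; 110; 111; 112}
TSO: 12 outcomes — {000; 001; 002; 010; 011; 012; 100; 101; 102; 110; 111; 112}
PSO: 12 outcomes — {000; 001; 002; 010; 011; 012; 100; 101; 102; 110; 111; 112}
target 010 ∈ {TSO,PSO}

SC:no TSO:yes PSO:yes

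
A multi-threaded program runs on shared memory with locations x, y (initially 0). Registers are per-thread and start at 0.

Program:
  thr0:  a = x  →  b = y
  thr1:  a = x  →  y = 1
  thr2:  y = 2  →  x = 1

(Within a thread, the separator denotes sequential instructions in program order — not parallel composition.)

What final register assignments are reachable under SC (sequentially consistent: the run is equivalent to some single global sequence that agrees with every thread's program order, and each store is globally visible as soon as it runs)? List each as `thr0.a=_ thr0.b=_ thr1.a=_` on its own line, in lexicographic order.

thr0.a=0 thr0.b=0 thr1.a=0
thr0.a=0 thr0.b=0 thr1.a=1
thr0.a=0 thr0.b=1 thr1.a=0
thr0.a=0 thr0.b=1 thr1.a=1
thr0.a=0 thr0.b=2 thr1.a=0
thr0.a=0 thr0.b=2 thr1.a=1
thr0.a=1 thr0.b=1 thr1.a=0
thr0.a=1 thr0.b=1 thr1.a=1
thr0.a=1 thr0.b=2 thr1.a=0
thr0.a=1 thr0.b=2 thr1.a=1

outcome vector order: (thr0.a,thr0.b,thr1.a)
|SC outcomes| = 10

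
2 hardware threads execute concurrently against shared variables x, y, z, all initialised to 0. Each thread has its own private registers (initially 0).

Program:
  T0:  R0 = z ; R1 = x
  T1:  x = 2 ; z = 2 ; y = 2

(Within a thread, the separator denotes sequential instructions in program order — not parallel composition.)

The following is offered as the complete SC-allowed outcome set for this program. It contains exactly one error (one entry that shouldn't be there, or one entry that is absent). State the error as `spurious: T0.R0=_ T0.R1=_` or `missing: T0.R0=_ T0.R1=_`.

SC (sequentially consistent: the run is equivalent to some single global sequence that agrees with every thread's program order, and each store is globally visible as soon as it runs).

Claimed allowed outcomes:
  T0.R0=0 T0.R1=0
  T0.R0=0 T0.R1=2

missing: T0.R0=2 T0.R1=2

outcome vector order: (T0.R0,T0.R1)
[SC] allowed = {<0 0>; <0 2>; <2 2>}
SC∖claimed = {<2 2>}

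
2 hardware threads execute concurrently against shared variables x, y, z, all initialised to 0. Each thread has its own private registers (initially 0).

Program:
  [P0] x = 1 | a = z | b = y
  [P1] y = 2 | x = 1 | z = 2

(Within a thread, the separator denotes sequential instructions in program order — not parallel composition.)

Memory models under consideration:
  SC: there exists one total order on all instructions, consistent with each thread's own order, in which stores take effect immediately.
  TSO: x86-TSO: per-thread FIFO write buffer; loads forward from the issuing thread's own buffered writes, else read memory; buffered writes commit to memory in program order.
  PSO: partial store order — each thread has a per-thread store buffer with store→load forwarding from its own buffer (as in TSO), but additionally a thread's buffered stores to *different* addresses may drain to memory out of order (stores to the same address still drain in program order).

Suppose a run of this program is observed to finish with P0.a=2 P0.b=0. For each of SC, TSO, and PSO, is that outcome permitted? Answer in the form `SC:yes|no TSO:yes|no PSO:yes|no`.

SC:no TSO:no PSO:yes

outcome vector order: (P0.a,P0.b)
SC (3): 0/0 0/2 2/2
TSO (3): 0/0 0/2 2/2
PSO (4): 0/0 0/2 2/0 2/2
target 2/0 ∈ {PSO}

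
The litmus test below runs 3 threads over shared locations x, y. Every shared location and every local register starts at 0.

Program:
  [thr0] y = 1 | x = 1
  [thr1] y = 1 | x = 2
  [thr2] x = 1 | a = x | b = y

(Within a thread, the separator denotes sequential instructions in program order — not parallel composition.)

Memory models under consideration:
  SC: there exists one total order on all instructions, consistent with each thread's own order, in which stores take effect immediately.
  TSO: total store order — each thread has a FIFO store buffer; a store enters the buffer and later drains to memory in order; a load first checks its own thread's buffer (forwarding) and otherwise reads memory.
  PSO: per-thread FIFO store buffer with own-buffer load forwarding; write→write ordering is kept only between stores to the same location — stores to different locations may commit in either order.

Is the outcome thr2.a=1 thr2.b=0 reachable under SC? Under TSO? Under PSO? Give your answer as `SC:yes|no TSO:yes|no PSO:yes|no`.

SC:yes TSO:yes PSO:yes

outcome vector order: (thr2.a,thr2.b)
[SC] allowed = {1/0, 1/1, 2/1}
[TSO] allowed = {1/0, 1/1, 2/1}
[PSO] allowed = {1/0, 1/1, 2/0, 2/1}
target 1/0 ∈ {SC,TSO,PSO}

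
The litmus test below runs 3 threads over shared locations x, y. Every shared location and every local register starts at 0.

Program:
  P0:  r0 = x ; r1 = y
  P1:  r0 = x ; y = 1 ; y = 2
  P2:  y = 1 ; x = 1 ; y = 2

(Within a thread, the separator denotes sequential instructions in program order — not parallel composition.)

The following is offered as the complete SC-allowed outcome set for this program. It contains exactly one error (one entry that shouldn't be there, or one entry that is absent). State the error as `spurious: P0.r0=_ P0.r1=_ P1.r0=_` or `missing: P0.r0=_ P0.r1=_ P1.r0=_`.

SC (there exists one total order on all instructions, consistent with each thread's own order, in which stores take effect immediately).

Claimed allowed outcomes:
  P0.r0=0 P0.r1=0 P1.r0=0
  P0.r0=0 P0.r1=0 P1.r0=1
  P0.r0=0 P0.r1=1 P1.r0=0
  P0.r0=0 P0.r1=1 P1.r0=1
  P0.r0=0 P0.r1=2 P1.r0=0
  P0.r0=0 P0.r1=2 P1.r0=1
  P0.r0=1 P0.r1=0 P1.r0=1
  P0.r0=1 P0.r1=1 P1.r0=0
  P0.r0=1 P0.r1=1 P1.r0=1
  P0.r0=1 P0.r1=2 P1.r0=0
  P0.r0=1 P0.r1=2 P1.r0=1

spurious: P0.r0=1 P0.r1=0 P1.r0=1

outcome vector order: (P0.r0,P0.r1,P1.r0)
under SC → <0 0 0>; <0 0 1>; <0 1 0>; <0 1 1>; <0 2 0>; <0 2 1>; <1 1 0>; <1 1 1>; <1 2 0>; <1 2 1>
claimed∖SC = {<1 0 1>}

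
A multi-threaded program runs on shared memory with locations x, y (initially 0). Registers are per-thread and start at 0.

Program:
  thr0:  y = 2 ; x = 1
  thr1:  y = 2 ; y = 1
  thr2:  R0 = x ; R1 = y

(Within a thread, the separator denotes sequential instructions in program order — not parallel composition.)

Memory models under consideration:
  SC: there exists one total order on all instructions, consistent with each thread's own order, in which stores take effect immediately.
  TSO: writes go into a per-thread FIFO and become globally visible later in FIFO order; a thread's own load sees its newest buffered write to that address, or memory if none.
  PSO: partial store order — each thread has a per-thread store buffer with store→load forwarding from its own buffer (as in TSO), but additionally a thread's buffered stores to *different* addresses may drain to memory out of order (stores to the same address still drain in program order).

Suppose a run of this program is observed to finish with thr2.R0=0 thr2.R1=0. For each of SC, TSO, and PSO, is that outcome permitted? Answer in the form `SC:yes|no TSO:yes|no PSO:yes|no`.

outcome vector order: (thr2.R0,thr2.R1)
SC: 5 outcomes — {(0,0) (0,1) (0,2) (1,1) (1,2)}
TSO: 5 outcomes — {(0,0) (0,1) (0,2) (1,1) (1,2)}
PSO: 6 outcomes — {(0,0) (0,1) (0,2) (1,0) (1,1) (1,2)}
target (0,0) ∈ {SC,TSO,PSO}

SC:yes TSO:yes PSO:yes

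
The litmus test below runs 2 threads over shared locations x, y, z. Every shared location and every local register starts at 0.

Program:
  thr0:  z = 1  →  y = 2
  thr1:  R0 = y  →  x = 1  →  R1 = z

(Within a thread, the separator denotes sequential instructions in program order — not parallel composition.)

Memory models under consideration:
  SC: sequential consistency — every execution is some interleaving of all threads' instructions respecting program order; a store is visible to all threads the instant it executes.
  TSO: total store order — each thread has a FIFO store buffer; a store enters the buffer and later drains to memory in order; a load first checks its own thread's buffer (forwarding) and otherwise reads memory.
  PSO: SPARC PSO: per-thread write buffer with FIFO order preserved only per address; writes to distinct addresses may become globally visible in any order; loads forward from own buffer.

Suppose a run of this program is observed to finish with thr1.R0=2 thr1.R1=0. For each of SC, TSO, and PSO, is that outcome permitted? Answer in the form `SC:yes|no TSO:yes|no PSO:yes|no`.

SC:no TSO:no PSO:yes

outcome vector order: (thr1.R0,thr1.R1)
SC (3): (0,0); (0,1); (2,1)
TSO (3): (0,0); (0,1); (2,1)
PSO (4): (0,0); (0,1); (2,0); (2,1)
target (2,0) ∈ {PSO}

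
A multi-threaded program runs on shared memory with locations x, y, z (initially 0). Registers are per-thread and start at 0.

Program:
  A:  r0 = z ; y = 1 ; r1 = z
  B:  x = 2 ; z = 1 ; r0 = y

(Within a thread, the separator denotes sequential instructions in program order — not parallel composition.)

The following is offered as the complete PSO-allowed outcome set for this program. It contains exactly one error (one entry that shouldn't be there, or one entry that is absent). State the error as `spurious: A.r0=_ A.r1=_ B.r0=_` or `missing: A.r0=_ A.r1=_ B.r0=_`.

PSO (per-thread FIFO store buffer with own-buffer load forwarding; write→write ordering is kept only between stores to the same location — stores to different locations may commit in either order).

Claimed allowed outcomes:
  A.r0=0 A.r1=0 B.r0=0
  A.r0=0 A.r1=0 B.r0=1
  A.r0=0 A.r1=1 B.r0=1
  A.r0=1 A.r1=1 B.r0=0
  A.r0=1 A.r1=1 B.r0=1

outcome vector order: (A.r0,A.r1,B.r0)
PSO (6): 000, 001, 010, 011, 110, 111
PSO∖claimed = {010}

missing: A.r0=0 A.r1=1 B.r0=0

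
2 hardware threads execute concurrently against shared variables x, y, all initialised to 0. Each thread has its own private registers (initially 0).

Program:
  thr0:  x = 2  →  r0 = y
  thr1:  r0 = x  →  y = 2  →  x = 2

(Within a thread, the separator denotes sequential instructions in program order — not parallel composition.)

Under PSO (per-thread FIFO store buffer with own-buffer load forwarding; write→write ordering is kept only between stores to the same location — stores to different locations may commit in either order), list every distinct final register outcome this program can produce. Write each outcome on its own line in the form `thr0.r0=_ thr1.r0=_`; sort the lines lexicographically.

thr0.r0=0 thr1.r0=0
thr0.r0=0 thr1.r0=2
thr0.r0=2 thr1.r0=0
thr0.r0=2 thr1.r0=2

outcome vector order: (thr0.r0,thr1.r0)
|PSO outcomes| = 4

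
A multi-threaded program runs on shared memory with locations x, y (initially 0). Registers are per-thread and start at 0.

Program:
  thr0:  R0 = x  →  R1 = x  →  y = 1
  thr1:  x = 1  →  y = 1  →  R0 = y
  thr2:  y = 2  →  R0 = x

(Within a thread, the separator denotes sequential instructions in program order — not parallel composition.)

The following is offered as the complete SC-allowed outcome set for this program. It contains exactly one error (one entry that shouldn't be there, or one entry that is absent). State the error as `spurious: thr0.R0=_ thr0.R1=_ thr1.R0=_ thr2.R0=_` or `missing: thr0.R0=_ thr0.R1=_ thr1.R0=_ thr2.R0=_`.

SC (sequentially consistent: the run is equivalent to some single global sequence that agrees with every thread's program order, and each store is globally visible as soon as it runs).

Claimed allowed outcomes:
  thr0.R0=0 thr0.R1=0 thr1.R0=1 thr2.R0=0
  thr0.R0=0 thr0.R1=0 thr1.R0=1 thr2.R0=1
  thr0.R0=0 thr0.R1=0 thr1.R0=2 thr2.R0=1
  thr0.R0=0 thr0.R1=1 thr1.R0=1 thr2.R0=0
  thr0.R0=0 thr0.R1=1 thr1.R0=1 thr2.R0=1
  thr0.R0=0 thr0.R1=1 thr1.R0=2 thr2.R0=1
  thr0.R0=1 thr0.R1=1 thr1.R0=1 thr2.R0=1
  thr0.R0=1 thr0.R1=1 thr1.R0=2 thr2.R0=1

outcome vector order: (thr0.R0,thr0.R1,thr1.R0,thr2.R0)
under SC → <0 0 1 0>; <0 0 1 1>; <0 0 2 1>; <0 1 1 0>; <0 1 1 1>; <0 1 2 1>; <1 1 1 0>; <1 1 1 1>; <1 1 2 1>
SC∖claimed = {<1 1 1 0>}

missing: thr0.R0=1 thr0.R1=1 thr1.R0=1 thr2.R0=0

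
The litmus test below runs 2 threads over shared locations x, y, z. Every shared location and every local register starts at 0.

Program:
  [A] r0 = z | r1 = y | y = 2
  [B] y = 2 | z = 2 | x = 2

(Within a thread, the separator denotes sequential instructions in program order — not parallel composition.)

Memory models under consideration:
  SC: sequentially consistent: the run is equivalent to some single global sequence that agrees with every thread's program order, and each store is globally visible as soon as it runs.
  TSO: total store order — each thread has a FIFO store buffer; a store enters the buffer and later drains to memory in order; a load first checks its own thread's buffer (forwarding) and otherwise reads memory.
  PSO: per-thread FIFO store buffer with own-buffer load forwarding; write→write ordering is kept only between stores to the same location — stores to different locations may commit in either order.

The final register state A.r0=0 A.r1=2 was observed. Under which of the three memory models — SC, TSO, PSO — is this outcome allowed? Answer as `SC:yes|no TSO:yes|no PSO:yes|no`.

outcome vector order: (A.r0,A.r1)
under SC → 0/0; 0/2; 2/2
under TSO → 0/0; 0/2; 2/2
under PSO → 0/0; 0/2; 2/0; 2/2
target 0/2 ∈ {SC,TSO,PSO}

SC:yes TSO:yes PSO:yes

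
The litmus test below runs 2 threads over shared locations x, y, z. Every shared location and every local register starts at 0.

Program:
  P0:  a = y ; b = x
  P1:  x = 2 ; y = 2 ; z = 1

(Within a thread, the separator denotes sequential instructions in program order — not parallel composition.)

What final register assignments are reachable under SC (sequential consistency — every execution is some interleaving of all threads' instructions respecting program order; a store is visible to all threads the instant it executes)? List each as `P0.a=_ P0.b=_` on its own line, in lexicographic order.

outcome vector order: (P0.a,P0.b)
|SC outcomes| = 3

P0.a=0 P0.b=0
P0.a=0 P0.b=2
P0.a=2 P0.b=2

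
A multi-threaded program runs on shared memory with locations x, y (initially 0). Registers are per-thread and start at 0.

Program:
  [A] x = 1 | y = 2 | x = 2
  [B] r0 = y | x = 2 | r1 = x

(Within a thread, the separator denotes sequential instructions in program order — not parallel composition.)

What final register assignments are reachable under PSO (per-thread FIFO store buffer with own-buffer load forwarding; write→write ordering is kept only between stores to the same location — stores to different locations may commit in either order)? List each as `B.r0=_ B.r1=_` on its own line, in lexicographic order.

B.r0=0 B.r1=1
B.r0=0 B.r1=2
B.r0=2 B.r1=1
B.r0=2 B.r1=2

outcome vector order: (B.r0,B.r1)
|PSO outcomes| = 4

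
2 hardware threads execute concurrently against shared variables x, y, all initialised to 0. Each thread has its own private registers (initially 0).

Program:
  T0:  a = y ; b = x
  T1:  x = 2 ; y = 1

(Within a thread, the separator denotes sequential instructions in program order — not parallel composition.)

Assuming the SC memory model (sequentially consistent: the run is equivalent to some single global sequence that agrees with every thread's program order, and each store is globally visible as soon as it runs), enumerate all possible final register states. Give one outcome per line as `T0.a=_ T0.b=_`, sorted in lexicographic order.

outcome vector order: (T0.a,T0.b)
|SC outcomes| = 3

T0.a=0 T0.b=0
T0.a=0 T0.b=2
T0.a=1 T0.b=2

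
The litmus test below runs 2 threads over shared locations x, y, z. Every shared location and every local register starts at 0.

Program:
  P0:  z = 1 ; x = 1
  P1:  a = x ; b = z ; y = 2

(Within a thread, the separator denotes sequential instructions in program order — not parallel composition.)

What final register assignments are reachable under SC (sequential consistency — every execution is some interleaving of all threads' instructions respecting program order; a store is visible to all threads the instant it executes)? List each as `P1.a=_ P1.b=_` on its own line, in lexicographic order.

P1.a=0 P1.b=0
P1.a=0 P1.b=1
P1.a=1 P1.b=1

outcome vector order: (P1.a,P1.b)
|SC outcomes| = 3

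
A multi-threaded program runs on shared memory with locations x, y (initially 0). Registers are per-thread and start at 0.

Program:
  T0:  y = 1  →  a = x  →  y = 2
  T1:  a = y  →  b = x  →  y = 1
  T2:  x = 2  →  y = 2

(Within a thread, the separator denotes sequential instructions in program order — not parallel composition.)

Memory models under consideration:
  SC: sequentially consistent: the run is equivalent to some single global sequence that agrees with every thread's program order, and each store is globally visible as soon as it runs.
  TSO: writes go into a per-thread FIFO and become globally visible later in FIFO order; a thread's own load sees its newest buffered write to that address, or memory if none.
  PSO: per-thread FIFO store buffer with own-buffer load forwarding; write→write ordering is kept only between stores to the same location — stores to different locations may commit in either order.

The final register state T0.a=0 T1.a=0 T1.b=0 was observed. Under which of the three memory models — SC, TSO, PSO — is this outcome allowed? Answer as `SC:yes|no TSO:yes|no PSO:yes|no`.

SC:yes TSO:yes PSO:yes

outcome vector order: (T0.a,T1.a,T1.b)
under SC → (0,0,0); (0,0,2); (0,1,0); (0,1,2); (0,2,0); (0,2,2); (2,0,0); (2,0,2); (2,1,0); (2,1,2); (2,2,2)
under TSO → (0,0,0); (0,0,2); (0,1,0); (0,1,2); (0,2,0); (0,2,2); (2,0,0); (2,0,2); (2,1,0); (2,1,2); (2,2,2)
under PSO → (0,0,0); (0,0,2); (0,1,0); (0,1,2); (0,2,0); (0,2,2); (2,0,0); (2,0,2); (2,1,0); (2,1,2); (2,2,0); (2,2,2)
target (0,0,0) ∈ {SC,TSO,PSO}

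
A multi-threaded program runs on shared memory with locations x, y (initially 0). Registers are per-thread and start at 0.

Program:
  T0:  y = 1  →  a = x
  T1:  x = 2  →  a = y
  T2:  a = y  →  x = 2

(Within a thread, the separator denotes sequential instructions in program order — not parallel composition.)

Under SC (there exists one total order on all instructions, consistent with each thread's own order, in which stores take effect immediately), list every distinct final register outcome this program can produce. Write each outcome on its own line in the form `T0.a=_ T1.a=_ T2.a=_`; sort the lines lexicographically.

T0.a=0 T1.a=1 T2.a=0
T0.a=0 T1.a=1 T2.a=1
T0.a=2 T1.a=0 T2.a=0
T0.a=2 T1.a=0 T2.a=1
T0.a=2 T1.a=1 T2.a=0
T0.a=2 T1.a=1 T2.a=1

outcome vector order: (T0.a,T1.a,T2.a)
|SC outcomes| = 6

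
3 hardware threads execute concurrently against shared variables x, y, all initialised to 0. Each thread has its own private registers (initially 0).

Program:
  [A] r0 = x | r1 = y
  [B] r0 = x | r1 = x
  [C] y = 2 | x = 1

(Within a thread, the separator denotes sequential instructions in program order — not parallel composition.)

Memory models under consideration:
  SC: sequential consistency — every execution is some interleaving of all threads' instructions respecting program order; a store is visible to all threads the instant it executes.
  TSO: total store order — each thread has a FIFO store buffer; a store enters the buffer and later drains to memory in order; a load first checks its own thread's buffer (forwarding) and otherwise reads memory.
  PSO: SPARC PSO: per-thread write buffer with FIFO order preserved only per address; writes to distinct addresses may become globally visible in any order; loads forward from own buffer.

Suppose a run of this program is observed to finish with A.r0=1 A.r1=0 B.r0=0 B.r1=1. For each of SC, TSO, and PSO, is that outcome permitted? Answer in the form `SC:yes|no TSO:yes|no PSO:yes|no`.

outcome vector order: (A.r0,A.r1,B.r0,B.r1)
SC: 9 outcomes — {0000, 0001, 0011, 0200, 0201, 0211, 1200, 1201, 1211}
TSO: 9 outcomes — {0000, 0001, 0011, 0200, 0201, 0211, 1200, 1201, 1211}
PSO: 12 outcomes — {0000, 0001, 0011, 0200, 0201, 0211, 1000, 1001, 1011, 1200, 1201, 1211}
target 1001 ∈ {PSO}

SC:no TSO:no PSO:yes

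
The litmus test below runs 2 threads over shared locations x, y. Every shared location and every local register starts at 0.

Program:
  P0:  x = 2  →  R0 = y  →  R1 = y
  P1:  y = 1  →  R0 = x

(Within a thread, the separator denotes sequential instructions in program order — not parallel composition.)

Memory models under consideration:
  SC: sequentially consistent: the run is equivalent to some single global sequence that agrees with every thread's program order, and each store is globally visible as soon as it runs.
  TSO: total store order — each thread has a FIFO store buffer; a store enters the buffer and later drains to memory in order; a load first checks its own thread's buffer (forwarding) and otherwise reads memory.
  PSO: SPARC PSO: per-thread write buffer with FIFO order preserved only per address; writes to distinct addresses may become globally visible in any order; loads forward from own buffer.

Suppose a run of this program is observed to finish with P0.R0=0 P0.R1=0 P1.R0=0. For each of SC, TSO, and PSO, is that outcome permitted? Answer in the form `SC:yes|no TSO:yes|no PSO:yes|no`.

outcome vector order: (P0.R0,P0.R1,P1.R0)
SC (4): 002, 012, 110, 112
TSO (6): 000, 002, 010, 012, 110, 112
PSO (6): 000, 002, 010, 012, 110, 112
target 000 ∈ {TSO,PSO}

SC:no TSO:yes PSO:yes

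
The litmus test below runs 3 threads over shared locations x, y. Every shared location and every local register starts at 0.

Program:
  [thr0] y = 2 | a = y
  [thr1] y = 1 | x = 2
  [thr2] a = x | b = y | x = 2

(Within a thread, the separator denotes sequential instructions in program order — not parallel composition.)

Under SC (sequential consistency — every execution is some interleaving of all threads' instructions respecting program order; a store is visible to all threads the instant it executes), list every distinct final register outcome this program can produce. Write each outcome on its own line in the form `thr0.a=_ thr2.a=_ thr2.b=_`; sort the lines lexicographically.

thr0.a=1 thr2.a=0 thr2.b=0
thr0.a=1 thr2.a=0 thr2.b=1
thr0.a=1 thr2.a=0 thr2.b=2
thr0.a=1 thr2.a=2 thr2.b=1
thr0.a=2 thr2.a=0 thr2.b=0
thr0.a=2 thr2.a=0 thr2.b=1
thr0.a=2 thr2.a=0 thr2.b=2
thr0.a=2 thr2.a=2 thr2.b=1
thr0.a=2 thr2.a=2 thr2.b=2

outcome vector order: (thr0.a,thr2.a,thr2.b)
|SC outcomes| = 9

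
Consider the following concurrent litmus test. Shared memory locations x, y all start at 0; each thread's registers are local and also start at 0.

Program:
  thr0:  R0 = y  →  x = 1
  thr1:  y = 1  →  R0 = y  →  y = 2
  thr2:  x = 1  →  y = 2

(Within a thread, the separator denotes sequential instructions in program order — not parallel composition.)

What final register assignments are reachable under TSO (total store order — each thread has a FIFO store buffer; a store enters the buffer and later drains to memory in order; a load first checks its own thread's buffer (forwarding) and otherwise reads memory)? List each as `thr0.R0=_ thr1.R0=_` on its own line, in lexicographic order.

outcome vector order: (thr0.R0,thr1.R0)
|TSO outcomes| = 6

thr0.R0=0 thr1.R0=1
thr0.R0=0 thr1.R0=2
thr0.R0=1 thr1.R0=1
thr0.R0=1 thr1.R0=2
thr0.R0=2 thr1.R0=1
thr0.R0=2 thr1.R0=2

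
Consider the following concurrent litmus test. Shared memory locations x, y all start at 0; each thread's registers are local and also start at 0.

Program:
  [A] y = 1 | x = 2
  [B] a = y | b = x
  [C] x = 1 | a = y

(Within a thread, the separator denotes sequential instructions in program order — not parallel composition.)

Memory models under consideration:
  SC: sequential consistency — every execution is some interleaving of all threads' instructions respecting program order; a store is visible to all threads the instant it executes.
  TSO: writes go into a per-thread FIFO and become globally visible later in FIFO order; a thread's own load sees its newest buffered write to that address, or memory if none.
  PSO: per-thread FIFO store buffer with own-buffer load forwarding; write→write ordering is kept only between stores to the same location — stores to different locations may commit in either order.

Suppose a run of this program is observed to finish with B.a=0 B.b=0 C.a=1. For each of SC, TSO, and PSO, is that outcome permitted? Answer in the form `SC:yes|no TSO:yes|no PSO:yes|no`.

outcome vector order: (B.a,B.b,C.a)
[SC] allowed = {(0,0,0) (0,0,1) (0,1,0) (0,1,1) (0,2,0) (0,2,1) (1,0,1) (1,1,0) (1,1,1) (1,2,0) (1,2,1)}
[TSO] allowed = {(0,0,0) (0,0,1) (0,1,0) (0,1,1) (0,2,0) (0,2,1) (1,0,0) (1,0,1) (1,1,0) (1,1,1) (1,2,0) (1,2,1)}
[PSO] allowed = {(0,0,0) (0,0,1) (0,1,0) (0,1,1) (0,2,0) (0,2,1) (1,0,0) (1,0,1) (1,1,0) (1,1,1) (1,2,0) (1,2,1)}
target (0,0,1) ∈ {SC,TSO,PSO}

SC:yes TSO:yes PSO:yes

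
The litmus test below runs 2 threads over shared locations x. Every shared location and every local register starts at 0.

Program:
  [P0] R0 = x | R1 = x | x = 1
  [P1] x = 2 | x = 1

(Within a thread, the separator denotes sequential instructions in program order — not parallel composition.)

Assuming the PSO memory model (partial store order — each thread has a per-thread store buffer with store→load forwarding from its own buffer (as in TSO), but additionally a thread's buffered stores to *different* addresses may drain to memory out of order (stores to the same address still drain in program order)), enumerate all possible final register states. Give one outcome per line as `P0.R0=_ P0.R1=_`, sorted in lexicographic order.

P0.R0=0 P0.R1=0
P0.R0=0 P0.R1=1
P0.R0=0 P0.R1=2
P0.R0=1 P0.R1=1
P0.R0=2 P0.R1=1
P0.R0=2 P0.R1=2

outcome vector order: (P0.R0,P0.R1)
|PSO outcomes| = 6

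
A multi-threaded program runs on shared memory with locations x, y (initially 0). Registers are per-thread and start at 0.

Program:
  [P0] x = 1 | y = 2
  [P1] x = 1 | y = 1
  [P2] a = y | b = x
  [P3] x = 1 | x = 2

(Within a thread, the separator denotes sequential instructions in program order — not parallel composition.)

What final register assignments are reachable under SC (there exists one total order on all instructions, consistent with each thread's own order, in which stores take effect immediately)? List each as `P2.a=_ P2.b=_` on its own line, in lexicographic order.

P2.a=0 P2.b=0
P2.a=0 P2.b=1
P2.a=0 P2.b=2
P2.a=1 P2.b=1
P2.a=1 P2.b=2
P2.a=2 P2.b=1
P2.a=2 P2.b=2

outcome vector order: (P2.a,P2.b)
|SC outcomes| = 7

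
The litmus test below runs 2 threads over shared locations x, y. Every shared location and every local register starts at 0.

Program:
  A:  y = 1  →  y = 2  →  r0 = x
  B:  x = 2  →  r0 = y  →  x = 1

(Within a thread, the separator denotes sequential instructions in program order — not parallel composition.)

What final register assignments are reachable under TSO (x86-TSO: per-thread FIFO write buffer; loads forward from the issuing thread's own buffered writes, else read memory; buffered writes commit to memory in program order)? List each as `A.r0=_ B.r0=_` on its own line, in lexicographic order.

A.r0=0 B.r0=0
A.r0=0 B.r0=1
A.r0=0 B.r0=2
A.r0=1 B.r0=0
A.r0=1 B.r0=1
A.r0=1 B.r0=2
A.r0=2 B.r0=0
A.r0=2 B.r0=1
A.r0=2 B.r0=2

outcome vector order: (A.r0,B.r0)
|TSO outcomes| = 9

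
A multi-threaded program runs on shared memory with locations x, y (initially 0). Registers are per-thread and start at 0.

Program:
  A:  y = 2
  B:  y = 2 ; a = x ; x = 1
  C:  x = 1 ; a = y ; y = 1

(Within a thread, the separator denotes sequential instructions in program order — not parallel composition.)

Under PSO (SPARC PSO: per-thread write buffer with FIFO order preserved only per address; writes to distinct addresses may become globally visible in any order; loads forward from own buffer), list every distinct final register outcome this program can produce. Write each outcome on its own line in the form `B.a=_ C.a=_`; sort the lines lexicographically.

B.a=0 C.a=0
B.a=0 C.a=2
B.a=1 C.a=0
B.a=1 C.a=2

outcome vector order: (B.a,C.a)
|PSO outcomes| = 4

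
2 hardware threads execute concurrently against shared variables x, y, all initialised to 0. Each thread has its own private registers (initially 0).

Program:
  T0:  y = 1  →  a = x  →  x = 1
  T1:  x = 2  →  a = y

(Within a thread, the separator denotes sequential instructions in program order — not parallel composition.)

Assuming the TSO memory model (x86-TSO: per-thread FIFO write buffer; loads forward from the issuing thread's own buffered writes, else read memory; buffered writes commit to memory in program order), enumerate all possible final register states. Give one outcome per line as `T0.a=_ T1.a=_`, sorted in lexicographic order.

T0.a=0 T1.a=0
T0.a=0 T1.a=1
T0.a=2 T1.a=0
T0.a=2 T1.a=1

outcome vector order: (T0.a,T1.a)
|TSO outcomes| = 4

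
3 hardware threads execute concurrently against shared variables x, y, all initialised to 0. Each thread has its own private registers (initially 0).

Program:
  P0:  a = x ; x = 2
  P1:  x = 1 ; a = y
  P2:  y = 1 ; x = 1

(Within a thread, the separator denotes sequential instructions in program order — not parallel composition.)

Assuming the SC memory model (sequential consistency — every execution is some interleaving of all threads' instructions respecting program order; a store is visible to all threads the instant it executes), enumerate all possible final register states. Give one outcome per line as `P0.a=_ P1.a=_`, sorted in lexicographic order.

outcome vector order: (P0.a,P1.a)
|SC outcomes| = 4

P0.a=0 P1.a=0
P0.a=0 P1.a=1
P0.a=1 P1.a=0
P0.a=1 P1.a=1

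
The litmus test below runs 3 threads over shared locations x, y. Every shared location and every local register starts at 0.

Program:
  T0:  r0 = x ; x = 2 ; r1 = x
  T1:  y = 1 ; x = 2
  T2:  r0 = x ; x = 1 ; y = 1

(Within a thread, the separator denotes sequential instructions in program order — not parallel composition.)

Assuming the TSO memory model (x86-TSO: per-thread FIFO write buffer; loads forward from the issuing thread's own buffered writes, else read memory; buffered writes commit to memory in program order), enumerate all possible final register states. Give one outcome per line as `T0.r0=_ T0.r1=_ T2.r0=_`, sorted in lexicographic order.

T0.r0=0 T0.r1=1 T2.r0=0
T0.r0=0 T0.r1=1 T2.r0=2
T0.r0=0 T0.r1=2 T2.r0=0
T0.r0=0 T0.r1=2 T2.r0=2
T0.r0=1 T0.r1=2 T2.r0=0
T0.r0=1 T0.r1=2 T2.r0=2
T0.r0=2 T0.r1=1 T2.r0=0
T0.r0=2 T0.r1=1 T2.r0=2
T0.r0=2 T0.r1=2 T2.r0=0
T0.r0=2 T0.r1=2 T2.r0=2

outcome vector order: (T0.r0,T0.r1,T2.r0)
|TSO outcomes| = 10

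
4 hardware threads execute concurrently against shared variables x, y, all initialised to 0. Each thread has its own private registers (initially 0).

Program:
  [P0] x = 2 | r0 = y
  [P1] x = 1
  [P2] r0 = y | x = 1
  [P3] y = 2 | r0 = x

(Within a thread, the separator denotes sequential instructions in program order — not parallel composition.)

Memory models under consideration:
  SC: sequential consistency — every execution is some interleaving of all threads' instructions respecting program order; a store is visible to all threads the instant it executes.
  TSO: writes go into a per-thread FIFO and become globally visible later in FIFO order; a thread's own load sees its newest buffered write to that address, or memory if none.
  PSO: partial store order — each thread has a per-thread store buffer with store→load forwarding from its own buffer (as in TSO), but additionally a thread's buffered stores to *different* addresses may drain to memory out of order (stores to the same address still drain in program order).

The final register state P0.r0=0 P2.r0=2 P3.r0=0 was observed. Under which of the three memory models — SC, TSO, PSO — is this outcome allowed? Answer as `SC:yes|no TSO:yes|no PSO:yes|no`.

outcome vector order: (P0.r0,P2.r0,P3.r0)
SC (10): <0 0 1>, <0 0 2>, <0 2 1>, <0 2 2>, <2 0 0>, <2 0 1>, <2 0 2>, <2 2 0>, <2 2 1>, <2 2 2>
TSO (12): <0 0 0>, <0 0 1>, <0 0 2>, <0 2 0>, <0 2 1>, <0 2 2>, <2 0 0>, <2 0 1>, <2 0 2>, <2 2 0>, <2 2 1>, <2 2 2>
PSO (12): <0 0 0>, <0 0 1>, <0 0 2>, <0 2 0>, <0 2 1>, <0 2 2>, <2 0 0>, <2 0 1>, <2 0 2>, <2 2 0>, <2 2 1>, <2 2 2>
target <0 2 0> ∈ {TSO,PSO}

SC:no TSO:yes PSO:yes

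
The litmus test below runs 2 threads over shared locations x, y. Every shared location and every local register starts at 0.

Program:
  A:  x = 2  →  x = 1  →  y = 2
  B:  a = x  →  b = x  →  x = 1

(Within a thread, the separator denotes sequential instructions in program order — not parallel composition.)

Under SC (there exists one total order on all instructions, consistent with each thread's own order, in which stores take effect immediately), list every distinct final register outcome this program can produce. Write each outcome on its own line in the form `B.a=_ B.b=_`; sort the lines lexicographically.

B.a=0 B.b=0
B.a=0 B.b=1
B.a=0 B.b=2
B.a=1 B.b=1
B.a=2 B.b=1
B.a=2 B.b=2

outcome vector order: (B.a,B.b)
|SC outcomes| = 6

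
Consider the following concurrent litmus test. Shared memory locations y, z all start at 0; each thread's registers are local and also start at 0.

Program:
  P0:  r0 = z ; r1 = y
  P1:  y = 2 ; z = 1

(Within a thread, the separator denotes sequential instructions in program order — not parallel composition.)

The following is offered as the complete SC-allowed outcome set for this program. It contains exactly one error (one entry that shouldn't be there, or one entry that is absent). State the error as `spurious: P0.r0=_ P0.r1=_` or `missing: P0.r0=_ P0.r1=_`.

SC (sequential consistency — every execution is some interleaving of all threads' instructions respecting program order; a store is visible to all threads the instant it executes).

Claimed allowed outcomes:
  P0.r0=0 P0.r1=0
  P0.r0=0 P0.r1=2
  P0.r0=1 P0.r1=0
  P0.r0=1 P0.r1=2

spurious: P0.r0=1 P0.r1=0

outcome vector order: (P0.r0,P0.r1)
under SC → 0/0 0/2 1/2
claimed∖SC = {1/0}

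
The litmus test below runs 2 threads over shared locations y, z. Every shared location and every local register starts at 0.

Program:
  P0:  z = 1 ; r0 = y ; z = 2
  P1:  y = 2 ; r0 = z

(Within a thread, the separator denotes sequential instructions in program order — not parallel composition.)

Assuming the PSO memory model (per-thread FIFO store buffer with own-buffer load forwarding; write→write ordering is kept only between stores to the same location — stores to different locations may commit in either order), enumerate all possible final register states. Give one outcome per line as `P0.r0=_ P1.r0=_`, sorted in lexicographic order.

outcome vector order: (P0.r0,P1.r0)
|PSO outcomes| = 6

P0.r0=0 P1.r0=0
P0.r0=0 P1.r0=1
P0.r0=0 P1.r0=2
P0.r0=2 P1.r0=0
P0.r0=2 P1.r0=1
P0.r0=2 P1.r0=2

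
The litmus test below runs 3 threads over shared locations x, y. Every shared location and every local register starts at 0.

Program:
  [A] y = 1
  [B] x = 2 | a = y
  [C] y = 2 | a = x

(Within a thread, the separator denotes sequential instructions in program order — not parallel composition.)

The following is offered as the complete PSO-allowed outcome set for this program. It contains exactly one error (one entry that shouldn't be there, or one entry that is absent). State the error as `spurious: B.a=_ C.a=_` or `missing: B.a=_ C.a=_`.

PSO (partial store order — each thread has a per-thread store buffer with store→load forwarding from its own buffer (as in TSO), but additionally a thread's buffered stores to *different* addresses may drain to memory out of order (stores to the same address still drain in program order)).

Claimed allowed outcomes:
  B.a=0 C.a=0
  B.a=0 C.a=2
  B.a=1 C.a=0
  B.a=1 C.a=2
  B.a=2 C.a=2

outcome vector order: (B.a,C.a)
PSO (6): 00 02 10 12 20 22
PSO∖claimed = {20}

missing: B.a=2 C.a=0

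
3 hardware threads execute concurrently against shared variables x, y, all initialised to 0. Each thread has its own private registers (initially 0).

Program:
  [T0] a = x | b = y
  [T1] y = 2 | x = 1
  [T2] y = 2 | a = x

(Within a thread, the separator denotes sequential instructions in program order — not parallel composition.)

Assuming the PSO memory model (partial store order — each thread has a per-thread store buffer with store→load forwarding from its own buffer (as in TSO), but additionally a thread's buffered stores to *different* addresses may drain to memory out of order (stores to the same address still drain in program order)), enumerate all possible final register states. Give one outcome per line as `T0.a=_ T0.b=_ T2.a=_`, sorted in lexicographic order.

outcome vector order: (T0.a,T0.b,T2.a)
|PSO outcomes| = 8

T0.a=0 T0.b=0 T2.a=0
T0.a=0 T0.b=0 T2.a=1
T0.a=0 T0.b=2 T2.a=0
T0.a=0 T0.b=2 T2.a=1
T0.a=1 T0.b=0 T2.a=0
T0.a=1 T0.b=0 T2.a=1
T0.a=1 T0.b=2 T2.a=0
T0.a=1 T0.b=2 T2.a=1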